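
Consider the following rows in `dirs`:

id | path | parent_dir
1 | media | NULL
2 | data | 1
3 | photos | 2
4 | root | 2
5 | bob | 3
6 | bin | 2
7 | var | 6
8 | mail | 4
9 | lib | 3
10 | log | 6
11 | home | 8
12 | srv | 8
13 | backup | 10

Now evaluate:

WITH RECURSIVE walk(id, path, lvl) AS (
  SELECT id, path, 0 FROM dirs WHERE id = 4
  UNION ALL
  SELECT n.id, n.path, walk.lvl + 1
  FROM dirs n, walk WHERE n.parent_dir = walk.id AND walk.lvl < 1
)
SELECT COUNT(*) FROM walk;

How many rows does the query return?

Base: id=4 (root) at lvl 0.
Iteration 1: rows with parent_dir in {4} -> mail (id 8, lvl 1).
Iteration 2: lvl < 1 fails for all current rows; recursion stops.
Total rows emitted: 2.

2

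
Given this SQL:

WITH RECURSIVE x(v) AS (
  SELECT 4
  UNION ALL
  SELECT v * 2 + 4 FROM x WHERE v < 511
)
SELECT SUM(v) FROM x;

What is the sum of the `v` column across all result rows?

2008

Base: v=4.
Iteration 1: 4 < 511 holds -> v = 4 * 2 + 4 = 12.
Iteration 2: 12 < 511 holds -> v = 12 * 2 + 4 = 28.
Iteration 3: 28 < 511 holds -> v = 28 * 2 + 4 = 60.
Iteration 4: 60 < 511 holds -> v = 60 * 2 + 4 = 124.
Iteration 5: 124 < 511 holds -> v = 124 * 2 + 4 = 252.
Iteration 6: 252 < 511 holds -> v = 252 * 2 + 4 = 508.
Iteration 7: 508 < 511 holds -> v = 508 * 2 + 4 = 1020.
Iteration 8: 1020 < 511 fails; recursion stops.
SUM(v) = 4 + 12 + 28 + 60 + 124 + 252 + 508 + 1020 = 2008.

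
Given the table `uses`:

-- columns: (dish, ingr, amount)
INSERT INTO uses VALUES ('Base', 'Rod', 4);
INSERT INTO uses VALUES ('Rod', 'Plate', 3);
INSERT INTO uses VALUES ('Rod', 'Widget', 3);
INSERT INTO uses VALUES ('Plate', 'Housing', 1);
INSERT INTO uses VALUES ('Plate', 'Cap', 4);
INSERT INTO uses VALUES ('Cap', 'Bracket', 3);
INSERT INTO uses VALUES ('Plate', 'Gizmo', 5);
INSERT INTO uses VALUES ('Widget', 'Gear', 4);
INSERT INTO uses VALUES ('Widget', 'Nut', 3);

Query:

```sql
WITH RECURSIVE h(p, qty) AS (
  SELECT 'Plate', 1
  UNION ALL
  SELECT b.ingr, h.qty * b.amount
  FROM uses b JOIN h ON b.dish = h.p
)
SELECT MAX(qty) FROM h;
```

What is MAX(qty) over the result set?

12

Base: (Plate, qty=1).
Iteration 1: components of {Plate} -> Cap = 1*4 = 4, Gizmo = 1*5 = 5, Housing = 1*1 = 1.
Iteration 2: components of {Cap,Gizmo,Housing} -> Bracket = 4*3 = 12.
Iteration 3: no further components; recursion stops.
qty values: 1, 1, 4, 5, 12; the maximum is 12.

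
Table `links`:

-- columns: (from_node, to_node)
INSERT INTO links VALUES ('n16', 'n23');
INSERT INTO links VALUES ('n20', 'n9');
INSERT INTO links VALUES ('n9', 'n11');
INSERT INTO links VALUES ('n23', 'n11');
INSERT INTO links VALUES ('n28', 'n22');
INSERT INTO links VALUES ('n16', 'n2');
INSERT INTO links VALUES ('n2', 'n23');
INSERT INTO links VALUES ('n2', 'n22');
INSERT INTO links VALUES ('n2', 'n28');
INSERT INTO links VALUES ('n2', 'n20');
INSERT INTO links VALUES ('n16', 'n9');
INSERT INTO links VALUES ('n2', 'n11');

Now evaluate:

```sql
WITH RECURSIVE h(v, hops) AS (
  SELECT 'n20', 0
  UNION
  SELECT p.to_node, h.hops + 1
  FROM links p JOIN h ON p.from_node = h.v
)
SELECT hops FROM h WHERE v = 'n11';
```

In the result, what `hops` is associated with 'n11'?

Base: (n20, hops=0).
Iteration 1: edges from {n20} -> (n9, hops=1).
Iteration 2: edges from {n9} -> (n11, hops=2).
Iteration 3: no outgoing edges from {n11}; recursion stops.

2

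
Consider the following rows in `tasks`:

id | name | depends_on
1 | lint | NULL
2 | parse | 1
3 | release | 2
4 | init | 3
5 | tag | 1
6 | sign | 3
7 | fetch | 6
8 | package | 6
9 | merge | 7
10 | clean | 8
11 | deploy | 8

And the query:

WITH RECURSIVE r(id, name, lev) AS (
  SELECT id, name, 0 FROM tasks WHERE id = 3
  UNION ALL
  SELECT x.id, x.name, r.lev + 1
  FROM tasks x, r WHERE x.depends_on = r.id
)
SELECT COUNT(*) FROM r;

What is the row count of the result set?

8

Base: id=3 (release) at lev 0.
Iteration 1: rows with depends_on in {3} -> init (id 4, lev 1), sign (id 6, lev 1).
Iteration 2: rows with depends_on in {4,6} -> fetch (id 7, lev 2), package (id 8, lev 2).
Iteration 3: rows with depends_on in {7,8} -> merge (id 9, lev 3), clean (id 10, lev 3), deploy (id 11, lev 3).
Iteration 4: no rows with depends_on in {9,10,11}; recursion stops.
Total rows emitted: 8.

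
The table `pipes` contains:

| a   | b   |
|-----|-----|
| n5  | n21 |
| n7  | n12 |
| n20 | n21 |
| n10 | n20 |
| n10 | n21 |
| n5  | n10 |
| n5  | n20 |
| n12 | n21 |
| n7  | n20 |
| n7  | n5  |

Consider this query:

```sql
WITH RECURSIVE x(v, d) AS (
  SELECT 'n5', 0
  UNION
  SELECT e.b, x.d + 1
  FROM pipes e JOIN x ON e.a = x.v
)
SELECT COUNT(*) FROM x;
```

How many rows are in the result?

Base: (n5, d=0).
Iteration 1: edges from {n5} -> (n10, d=1), (n20, d=1), (n21, d=1).
Iteration 2: edges from {n10,n20,n21} -> (n20, d=2), (n21, d=2). [UNION drops 1 duplicate row(s)]
Iteration 3: edges from {n20,n21} -> (n21, d=3).
Iteration 4: no outgoing edges from {n21}; recursion stops.
Total rows emitted: 7.

7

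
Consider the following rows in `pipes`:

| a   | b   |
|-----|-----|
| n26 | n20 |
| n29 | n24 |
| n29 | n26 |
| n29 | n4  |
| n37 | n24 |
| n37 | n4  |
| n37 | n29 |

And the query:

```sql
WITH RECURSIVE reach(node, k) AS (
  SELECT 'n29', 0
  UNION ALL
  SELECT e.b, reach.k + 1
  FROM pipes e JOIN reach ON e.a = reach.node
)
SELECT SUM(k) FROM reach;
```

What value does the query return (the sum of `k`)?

5

Base: (n29, k=0).
Iteration 1: edges from {n29} -> (n24, k=1), (n26, k=1), (n4, k=1).
Iteration 2: edges from {n24,n26,n4} -> (n20, k=2).
Iteration 3: no outgoing edges from {n20}; recursion stops.
SUM(k) = 0 + 1 + 1 + 1 + 2 = 5.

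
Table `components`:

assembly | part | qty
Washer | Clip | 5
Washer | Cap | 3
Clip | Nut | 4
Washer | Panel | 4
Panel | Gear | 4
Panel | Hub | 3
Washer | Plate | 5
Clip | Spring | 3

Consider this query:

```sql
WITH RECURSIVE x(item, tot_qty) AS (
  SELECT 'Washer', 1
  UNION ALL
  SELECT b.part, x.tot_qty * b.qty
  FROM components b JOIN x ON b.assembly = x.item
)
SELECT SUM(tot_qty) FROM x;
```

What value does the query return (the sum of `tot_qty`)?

81

Base: (Washer, tot_qty=1).
Iteration 1: components of {Washer} -> Cap = 1*3 = 3, Clip = 1*5 = 5, Panel = 1*4 = 4, Plate = 1*5 = 5.
Iteration 2: components of {Cap,Clip,Panel,Plate} -> Gear = 4*4 = 16, Hub = 4*3 = 12, Nut = 5*4 = 20, Spring = 5*3 = 15.
Iteration 3: no further components; recursion stops.
SUM(tot_qty) = 1 + 5 + 3 + 4 + 5 + 20 + 15 + 16 + 12 = 81.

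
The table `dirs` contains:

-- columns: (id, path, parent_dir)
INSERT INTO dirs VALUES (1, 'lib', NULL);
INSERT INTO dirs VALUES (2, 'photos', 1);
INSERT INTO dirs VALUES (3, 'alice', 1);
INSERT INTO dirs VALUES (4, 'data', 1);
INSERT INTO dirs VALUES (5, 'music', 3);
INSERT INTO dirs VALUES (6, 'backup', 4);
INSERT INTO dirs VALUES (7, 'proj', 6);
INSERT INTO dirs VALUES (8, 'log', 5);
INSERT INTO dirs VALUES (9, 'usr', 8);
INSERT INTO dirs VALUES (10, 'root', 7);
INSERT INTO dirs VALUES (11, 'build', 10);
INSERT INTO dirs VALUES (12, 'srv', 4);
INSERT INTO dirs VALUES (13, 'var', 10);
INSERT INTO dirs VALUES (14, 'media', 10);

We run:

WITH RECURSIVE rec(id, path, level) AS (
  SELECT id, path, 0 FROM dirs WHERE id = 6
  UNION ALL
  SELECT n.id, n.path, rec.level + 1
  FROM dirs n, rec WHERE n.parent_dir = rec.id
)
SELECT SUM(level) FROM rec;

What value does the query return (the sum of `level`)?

12

Base: id=6 (backup) at level 0.
Iteration 1: rows with parent_dir in {6} -> proj (id 7, level 1).
Iteration 2: rows with parent_dir in {7} -> root (id 10, level 2).
Iteration 3: rows with parent_dir in {10} -> build (id 11, level 3), var (id 13, level 3), media (id 14, level 3).
Iteration 4: no rows with parent_dir in {11,13,14}; recursion stops.
SUM(level) = 0 + 1 + 2 + 3 + 3 + 3 = 12.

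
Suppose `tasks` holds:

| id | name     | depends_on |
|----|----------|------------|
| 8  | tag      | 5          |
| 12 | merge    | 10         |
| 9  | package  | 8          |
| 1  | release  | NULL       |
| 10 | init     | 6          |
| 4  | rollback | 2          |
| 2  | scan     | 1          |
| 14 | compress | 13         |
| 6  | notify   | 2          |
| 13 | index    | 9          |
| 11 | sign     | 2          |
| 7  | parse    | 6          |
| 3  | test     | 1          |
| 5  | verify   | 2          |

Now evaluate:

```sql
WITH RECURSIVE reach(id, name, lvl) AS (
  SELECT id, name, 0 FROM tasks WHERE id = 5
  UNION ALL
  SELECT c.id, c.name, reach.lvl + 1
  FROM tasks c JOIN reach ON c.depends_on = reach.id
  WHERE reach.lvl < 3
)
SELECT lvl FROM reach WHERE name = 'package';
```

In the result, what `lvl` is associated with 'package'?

Base: id=5 (verify) at lvl 0.
Iteration 1: rows with depends_on in {5} -> tag (id 8, lvl 1).
Iteration 2: rows with depends_on in {8} -> package (id 9, lvl 2).
Iteration 3: rows with depends_on in {9} -> index (id 13, lvl 3).
Iteration 4: lvl < 3 fails for all current rows; recursion stops.

2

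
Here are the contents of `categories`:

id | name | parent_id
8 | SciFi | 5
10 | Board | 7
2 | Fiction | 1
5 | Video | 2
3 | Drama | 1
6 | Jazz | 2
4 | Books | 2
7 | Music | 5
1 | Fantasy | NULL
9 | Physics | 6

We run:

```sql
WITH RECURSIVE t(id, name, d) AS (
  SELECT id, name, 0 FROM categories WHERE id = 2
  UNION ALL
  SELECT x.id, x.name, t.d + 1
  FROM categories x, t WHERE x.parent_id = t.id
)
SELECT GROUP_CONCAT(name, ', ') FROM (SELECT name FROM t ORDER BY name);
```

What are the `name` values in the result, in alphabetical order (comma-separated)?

Board, Books, Fiction, Jazz, Music, Physics, SciFi, Video

Base: id=2 (Fiction) at d 0.
Iteration 1: rows with parent_id in {2} -> Books (id 4, d 1), Video (id 5, d 1), Jazz (id 6, d 1).
Iteration 2: rows with parent_id in {4,5,6} -> Music (id 7, d 2), SciFi (id 8, d 2), Physics (id 9, d 2).
Iteration 3: rows with parent_id in {7,8,9} -> Board (id 10, d 3).
Iteration 4: no rows with parent_id in {10}; recursion stops.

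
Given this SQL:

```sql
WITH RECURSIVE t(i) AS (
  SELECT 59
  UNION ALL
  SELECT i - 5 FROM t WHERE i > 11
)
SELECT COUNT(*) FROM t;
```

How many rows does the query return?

11

Base: i=59.
Iteration 1: 59 > 11 holds -> i = 59 - 5 = 54.
Iteration 2: 54 > 11 holds -> i = 54 - 5 = 49.
Iteration 3: 49 > 11 holds -> i = 49 - 5 = 44.
Iteration 4: 44 > 11 holds -> i = 44 - 5 = 39.
Iteration 5: 39 > 11 holds -> i = 39 - 5 = 34.
Iteration 6: 34 > 11 holds -> i = 34 - 5 = 29.
Iteration 7: 29 > 11 holds -> i = 29 - 5 = 24.
Iteration 8: 24 > 11 holds -> i = 24 - 5 = 19.
Iteration 9: 19 > 11 holds -> i = 19 - 5 = 14.
Iteration 10: 14 > 11 holds -> i = 14 - 5 = 9.
Iteration 11: 9 > 11 fails; recursion stops.
Total rows emitted: 11.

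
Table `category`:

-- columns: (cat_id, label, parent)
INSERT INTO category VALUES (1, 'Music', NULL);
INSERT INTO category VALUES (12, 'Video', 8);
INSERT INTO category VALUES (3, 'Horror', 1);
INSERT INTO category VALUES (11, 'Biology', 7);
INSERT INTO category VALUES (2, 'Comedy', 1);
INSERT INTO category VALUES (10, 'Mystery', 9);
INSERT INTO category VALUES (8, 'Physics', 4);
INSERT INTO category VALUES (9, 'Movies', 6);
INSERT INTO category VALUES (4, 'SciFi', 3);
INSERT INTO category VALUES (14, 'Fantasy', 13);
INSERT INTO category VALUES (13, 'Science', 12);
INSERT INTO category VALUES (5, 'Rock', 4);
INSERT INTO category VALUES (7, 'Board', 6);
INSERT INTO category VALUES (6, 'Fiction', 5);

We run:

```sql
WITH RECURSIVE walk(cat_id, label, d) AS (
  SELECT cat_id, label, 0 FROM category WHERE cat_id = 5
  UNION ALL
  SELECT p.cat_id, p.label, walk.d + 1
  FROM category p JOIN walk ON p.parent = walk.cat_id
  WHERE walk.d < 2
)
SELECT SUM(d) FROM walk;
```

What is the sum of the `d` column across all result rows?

Base: cat_id=5 (Rock) at d 0.
Iteration 1: rows with parent in {5} -> Fiction (id 6, d 1).
Iteration 2: rows with parent in {6} -> Board (id 7, d 2), Movies (id 9, d 2).
Iteration 3: d < 2 fails for all current rows; recursion stops.
SUM(d) = 0 + 1 + 2 + 2 = 5.

5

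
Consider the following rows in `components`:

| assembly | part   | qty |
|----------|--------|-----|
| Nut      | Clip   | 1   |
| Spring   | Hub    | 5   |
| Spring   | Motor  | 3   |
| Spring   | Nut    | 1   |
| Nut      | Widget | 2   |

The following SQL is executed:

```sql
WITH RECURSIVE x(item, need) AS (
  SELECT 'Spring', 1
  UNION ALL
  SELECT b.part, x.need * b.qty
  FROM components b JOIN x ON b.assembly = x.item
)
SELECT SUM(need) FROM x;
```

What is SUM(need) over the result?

Base: (Spring, need=1).
Iteration 1: components of {Spring} -> Hub = 1*5 = 5, Motor = 1*3 = 3, Nut = 1*1 = 1.
Iteration 2: components of {Hub,Motor,Nut} -> Clip = 1*1 = 1, Widget = 1*2 = 2.
Iteration 3: no further components; recursion stops.
SUM(need) = 1 + 5 + 1 + 3 + 1 + 2 = 13.

13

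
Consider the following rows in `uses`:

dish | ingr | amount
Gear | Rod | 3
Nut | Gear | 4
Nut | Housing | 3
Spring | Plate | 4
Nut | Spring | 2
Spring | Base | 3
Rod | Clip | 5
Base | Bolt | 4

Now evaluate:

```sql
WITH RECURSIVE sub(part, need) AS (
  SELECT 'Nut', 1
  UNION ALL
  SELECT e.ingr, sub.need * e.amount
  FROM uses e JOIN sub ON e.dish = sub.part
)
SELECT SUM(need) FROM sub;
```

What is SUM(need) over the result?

120

Base: (Nut, need=1).
Iteration 1: components of {Nut} -> Gear = 1*4 = 4, Housing = 1*3 = 3, Spring = 1*2 = 2.
Iteration 2: components of {Gear,Housing,Spring} -> Base = 2*3 = 6, Plate = 2*4 = 8, Rod = 4*3 = 12.
Iteration 3: components of {Base,Plate,Rod} -> Bolt = 6*4 = 24, Clip = 12*5 = 60.
Iteration 4: no further components; recursion stops.
SUM(need) = 1 + 4 + 3 + 2 + 12 + 6 + 8 + 60 + 24 = 120.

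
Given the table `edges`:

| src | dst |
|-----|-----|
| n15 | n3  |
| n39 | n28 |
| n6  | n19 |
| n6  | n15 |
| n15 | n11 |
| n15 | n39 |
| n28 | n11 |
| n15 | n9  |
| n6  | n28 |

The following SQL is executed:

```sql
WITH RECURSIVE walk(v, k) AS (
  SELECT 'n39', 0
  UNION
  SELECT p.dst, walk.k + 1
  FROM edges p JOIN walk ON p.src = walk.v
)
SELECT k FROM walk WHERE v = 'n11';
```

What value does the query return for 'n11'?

2

Base: (n39, k=0).
Iteration 1: edges from {n39} -> (n28, k=1).
Iteration 2: edges from {n28} -> (n11, k=2).
Iteration 3: no outgoing edges from {n11}; recursion stops.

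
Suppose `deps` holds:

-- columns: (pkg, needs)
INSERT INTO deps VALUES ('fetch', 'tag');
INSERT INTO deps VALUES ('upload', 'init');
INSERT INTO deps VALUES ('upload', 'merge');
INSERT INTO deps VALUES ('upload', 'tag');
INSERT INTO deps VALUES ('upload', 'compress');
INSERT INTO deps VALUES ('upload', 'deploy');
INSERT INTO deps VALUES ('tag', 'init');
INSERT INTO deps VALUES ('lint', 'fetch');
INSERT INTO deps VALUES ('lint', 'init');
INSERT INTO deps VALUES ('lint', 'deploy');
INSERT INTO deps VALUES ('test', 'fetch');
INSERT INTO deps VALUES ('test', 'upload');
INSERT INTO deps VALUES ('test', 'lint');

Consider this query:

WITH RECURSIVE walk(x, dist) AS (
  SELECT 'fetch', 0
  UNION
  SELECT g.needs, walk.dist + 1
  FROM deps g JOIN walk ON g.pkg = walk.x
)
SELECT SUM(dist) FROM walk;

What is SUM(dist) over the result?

3

Base: (fetch, dist=0).
Iteration 1: edges from {fetch} -> (tag, dist=1).
Iteration 2: edges from {tag} -> (init, dist=2).
Iteration 3: no outgoing edges from {init}; recursion stops.
SUM(dist) = 0 + 1 + 2 = 3.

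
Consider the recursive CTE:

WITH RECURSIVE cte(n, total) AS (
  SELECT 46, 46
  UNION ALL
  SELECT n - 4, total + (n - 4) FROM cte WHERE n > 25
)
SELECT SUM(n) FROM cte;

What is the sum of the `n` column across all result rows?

238

Base: n=46, total=46.
Iteration 1: 46 > 25 holds -> n = 46 - 4 = 42, total = 46 + 42 = 88.
Iteration 2: 42 > 25 holds -> n = 42 - 4 = 38, total = 88 + 38 = 126.
Iteration 3: 38 > 25 holds -> n = 38 - 4 = 34, total = 126 + 34 = 160.
Iteration 4: 34 > 25 holds -> n = 34 - 4 = 30, total = 160 + 30 = 190.
Iteration 5: 30 > 25 holds -> n = 30 - 4 = 26, total = 190 + 26 = 216.
Iteration 6: 26 > 25 holds -> n = 26 - 4 = 22, total = 216 + 22 = 238.
Iteration 7: 22 > 25 fails; recursion stops.
SUM(n) = 46 + 42 + 38 + 34 + 30 + 26 + 22 = 238.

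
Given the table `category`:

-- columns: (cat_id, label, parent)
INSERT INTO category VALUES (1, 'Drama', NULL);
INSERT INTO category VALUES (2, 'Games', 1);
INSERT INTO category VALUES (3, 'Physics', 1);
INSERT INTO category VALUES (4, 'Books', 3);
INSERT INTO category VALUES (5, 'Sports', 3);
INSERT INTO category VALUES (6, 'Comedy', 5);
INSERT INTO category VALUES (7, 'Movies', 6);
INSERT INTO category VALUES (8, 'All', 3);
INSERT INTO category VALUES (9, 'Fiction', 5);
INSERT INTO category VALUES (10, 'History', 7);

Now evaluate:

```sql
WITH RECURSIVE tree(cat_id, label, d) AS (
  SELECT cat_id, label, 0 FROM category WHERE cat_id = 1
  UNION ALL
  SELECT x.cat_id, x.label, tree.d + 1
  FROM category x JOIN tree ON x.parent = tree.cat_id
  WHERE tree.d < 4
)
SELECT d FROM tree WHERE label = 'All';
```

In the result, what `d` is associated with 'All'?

2

Base: cat_id=1 (Drama) at d 0.
Iteration 1: rows with parent in {1} -> Games (id 2, d 1), Physics (id 3, d 1).
Iteration 2: rows with parent in {2,3} -> Books (id 4, d 2), Sports (id 5, d 2), All (id 8, d 2).
Iteration 3: rows with parent in {4,5,8} -> Comedy (id 6, d 3), Fiction (id 9, d 3).
Iteration 4: rows with parent in {6,9} -> Movies (id 7, d 4).
Iteration 5: d < 4 fails for all current rows; recursion stops.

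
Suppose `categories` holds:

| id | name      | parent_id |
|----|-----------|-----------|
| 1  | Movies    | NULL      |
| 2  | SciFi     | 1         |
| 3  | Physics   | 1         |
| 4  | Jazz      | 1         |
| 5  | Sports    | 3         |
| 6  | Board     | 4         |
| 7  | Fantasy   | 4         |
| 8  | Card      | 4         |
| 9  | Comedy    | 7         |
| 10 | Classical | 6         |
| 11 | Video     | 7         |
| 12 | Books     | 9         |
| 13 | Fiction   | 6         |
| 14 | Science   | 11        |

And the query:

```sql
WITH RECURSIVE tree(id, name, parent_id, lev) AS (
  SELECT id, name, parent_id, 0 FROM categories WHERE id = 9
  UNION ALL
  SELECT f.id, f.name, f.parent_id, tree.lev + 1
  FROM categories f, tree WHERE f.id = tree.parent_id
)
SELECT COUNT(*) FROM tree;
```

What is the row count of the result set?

4

Base: id=9 (Comedy), parent_id=7, lev 0.
Iteration 1: join on id=7 -> Fantasy (id 7, parent_id=4, lev 1).
Iteration 2: join on id=4 -> Jazz (id 4, parent_id=1, lev 2).
Iteration 3: join on id=1 -> Movies (id 1, parent_id=NULL, lev 3).
Iteration 4: parent_id is NULL; no match; recursion stops.
Total rows emitted: 4.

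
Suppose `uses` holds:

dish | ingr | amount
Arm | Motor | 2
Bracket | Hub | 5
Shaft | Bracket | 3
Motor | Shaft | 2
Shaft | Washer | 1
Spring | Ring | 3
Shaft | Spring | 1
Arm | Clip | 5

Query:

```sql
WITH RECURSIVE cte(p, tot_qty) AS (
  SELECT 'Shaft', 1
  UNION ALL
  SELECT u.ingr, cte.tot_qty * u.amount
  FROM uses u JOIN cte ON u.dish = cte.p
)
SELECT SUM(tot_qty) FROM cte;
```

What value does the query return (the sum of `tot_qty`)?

24

Base: (Shaft, tot_qty=1).
Iteration 1: components of {Shaft} -> Bracket = 1*3 = 3, Spring = 1*1 = 1, Washer = 1*1 = 1.
Iteration 2: components of {Bracket,Spring,Washer} -> Hub = 3*5 = 15, Ring = 1*3 = 3.
Iteration 3: no further components; recursion stops.
SUM(tot_qty) = 1 + 1 + 3 + 1 + 3 + 15 = 24.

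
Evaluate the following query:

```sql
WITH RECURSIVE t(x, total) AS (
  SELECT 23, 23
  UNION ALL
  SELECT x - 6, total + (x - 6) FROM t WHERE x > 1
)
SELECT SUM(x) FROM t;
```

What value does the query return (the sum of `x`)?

Base: x=23, total=23.
Iteration 1: 23 > 1 holds -> x = 23 - 6 = 17, total = 23 + 17 = 40.
Iteration 2: 17 > 1 holds -> x = 17 - 6 = 11, total = 40 + 11 = 51.
Iteration 3: 11 > 1 holds -> x = 11 - 6 = 5, total = 51 + 5 = 56.
Iteration 4: 5 > 1 holds -> x = 5 - 6 = -1, total = 56 + -1 = 55.
Iteration 5: -1 > 1 fails; recursion stops.
SUM(x) = 23 + 17 + 11 + 5 + -1 = 55.

55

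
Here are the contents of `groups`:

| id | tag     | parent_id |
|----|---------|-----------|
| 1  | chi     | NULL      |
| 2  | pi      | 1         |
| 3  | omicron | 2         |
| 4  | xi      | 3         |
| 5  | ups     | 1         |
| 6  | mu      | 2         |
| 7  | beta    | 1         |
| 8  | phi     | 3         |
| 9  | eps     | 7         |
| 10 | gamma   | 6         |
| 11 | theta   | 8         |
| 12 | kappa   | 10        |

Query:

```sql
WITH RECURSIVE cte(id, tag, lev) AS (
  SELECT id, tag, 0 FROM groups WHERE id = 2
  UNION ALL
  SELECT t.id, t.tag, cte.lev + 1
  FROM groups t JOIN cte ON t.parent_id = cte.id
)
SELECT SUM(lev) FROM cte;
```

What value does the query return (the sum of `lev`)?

Base: id=2 (pi) at lev 0.
Iteration 1: rows with parent_id in {2} -> omicron (id 3, lev 1), mu (id 6, lev 1).
Iteration 2: rows with parent_id in {3,6} -> xi (id 4, lev 2), phi (id 8, lev 2), gamma (id 10, lev 2).
Iteration 3: rows with parent_id in {4,8,10} -> theta (id 11, lev 3), kappa (id 12, lev 3).
Iteration 4: no rows with parent_id in {11,12}; recursion stops.
SUM(lev) = 0 + 1 + 1 + 2 + 2 + 2 + 3 + 3 = 14.

14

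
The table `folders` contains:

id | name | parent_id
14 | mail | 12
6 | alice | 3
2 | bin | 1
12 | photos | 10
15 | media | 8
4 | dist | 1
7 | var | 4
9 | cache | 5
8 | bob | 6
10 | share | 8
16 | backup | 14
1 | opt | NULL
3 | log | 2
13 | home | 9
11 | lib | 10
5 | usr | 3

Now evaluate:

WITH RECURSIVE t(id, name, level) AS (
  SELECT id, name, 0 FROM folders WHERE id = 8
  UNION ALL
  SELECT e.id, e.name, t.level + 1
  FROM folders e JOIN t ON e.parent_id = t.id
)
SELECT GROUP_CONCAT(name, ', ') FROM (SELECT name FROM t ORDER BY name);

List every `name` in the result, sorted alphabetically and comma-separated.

backup, bob, lib, mail, media, photos, share

Base: id=8 (bob) at level 0.
Iteration 1: rows with parent_id in {8} -> share (id 10, level 1), media (id 15, level 1).
Iteration 2: rows with parent_id in {10,15} -> lib (id 11, level 2), photos (id 12, level 2).
Iteration 3: rows with parent_id in {11,12} -> mail (id 14, level 3).
Iteration 4: rows with parent_id in {14} -> backup (id 16, level 4).
Iteration 5: no rows with parent_id in {16}; recursion stops.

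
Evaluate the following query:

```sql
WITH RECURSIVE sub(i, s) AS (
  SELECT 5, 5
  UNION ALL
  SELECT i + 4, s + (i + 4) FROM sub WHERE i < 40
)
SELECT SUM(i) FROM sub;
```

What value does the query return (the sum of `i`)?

230

Base: i=5, s=5.
Iteration 1: 5 < 40 holds -> i = 5 + 4 = 9, s = 5 + 9 = 14.
Iteration 2: 9 < 40 holds -> i = 9 + 4 = 13, s = 14 + 13 = 27.
Iteration 3: 13 < 40 holds -> i = 13 + 4 = 17, s = 27 + 17 = 44.
Iteration 4: 17 < 40 holds -> i = 17 + 4 = 21, s = 44 + 21 = 65.
Iteration 5: 21 < 40 holds -> i = 21 + 4 = 25, s = 65 + 25 = 90.
Iteration 6: 25 < 40 holds -> i = 25 + 4 = 29, s = 90 + 29 = 119.
Iteration 7: 29 < 40 holds -> i = 29 + 4 = 33, s = 119 + 33 = 152.
Iteration 8: 33 < 40 holds -> i = 33 + 4 = 37, s = 152 + 37 = 189.
Iteration 9: 37 < 40 holds -> i = 37 + 4 = 41, s = 189 + 41 = 230.
Iteration 10: 41 < 40 fails; recursion stops.
SUM(i) = 5 + 9 + 13 + 17 + 21 + 25 + 29 + 33 + 37 + 41 = 230.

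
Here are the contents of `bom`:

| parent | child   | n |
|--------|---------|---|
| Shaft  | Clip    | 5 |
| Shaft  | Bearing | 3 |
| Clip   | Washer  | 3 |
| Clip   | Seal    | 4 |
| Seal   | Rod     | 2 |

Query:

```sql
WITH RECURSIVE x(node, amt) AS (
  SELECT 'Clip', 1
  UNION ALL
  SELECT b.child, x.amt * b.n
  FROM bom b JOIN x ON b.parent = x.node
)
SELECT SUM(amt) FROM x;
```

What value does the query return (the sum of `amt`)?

16

Base: (Clip, amt=1).
Iteration 1: components of {Clip} -> Seal = 1*4 = 4, Washer = 1*3 = 3.
Iteration 2: components of {Seal,Washer} -> Rod = 4*2 = 8.
Iteration 3: no further components; recursion stops.
SUM(amt) = 1 + 3 + 4 + 8 = 16.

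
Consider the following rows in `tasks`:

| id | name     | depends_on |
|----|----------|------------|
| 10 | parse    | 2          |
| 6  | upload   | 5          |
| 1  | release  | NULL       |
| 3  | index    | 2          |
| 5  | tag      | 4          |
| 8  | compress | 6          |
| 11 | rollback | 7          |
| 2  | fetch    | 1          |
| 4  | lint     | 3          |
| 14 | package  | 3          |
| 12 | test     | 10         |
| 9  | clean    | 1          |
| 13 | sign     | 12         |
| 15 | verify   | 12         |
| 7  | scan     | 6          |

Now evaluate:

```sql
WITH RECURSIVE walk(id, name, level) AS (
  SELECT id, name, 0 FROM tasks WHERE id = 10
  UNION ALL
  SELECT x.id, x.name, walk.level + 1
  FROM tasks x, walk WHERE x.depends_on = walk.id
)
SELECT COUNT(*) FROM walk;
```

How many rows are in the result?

4

Base: id=10 (parse) at level 0.
Iteration 1: rows with depends_on in {10} -> test (id 12, level 1).
Iteration 2: rows with depends_on in {12} -> sign (id 13, level 2), verify (id 15, level 2).
Iteration 3: no rows with depends_on in {13,15}; recursion stops.
Total rows emitted: 4.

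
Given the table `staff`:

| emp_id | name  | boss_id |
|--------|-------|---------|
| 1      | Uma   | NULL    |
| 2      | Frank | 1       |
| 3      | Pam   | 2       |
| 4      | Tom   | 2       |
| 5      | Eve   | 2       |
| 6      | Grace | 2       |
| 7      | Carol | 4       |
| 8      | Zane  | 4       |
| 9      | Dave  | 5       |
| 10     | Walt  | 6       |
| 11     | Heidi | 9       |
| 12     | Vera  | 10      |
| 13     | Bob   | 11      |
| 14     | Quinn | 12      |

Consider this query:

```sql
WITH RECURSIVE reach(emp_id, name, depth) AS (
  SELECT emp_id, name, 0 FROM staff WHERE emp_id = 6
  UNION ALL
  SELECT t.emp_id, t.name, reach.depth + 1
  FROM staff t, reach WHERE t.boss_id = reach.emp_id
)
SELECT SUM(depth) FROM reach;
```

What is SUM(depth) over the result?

6

Base: emp_id=6 (Grace) at depth 0.
Iteration 1: rows with boss_id in {6} -> Walt (id 10, depth 1).
Iteration 2: rows with boss_id in {10} -> Vera (id 12, depth 2).
Iteration 3: rows with boss_id in {12} -> Quinn (id 14, depth 3).
Iteration 4: no rows with boss_id in {14}; recursion stops.
SUM(depth) = 0 + 1 + 2 + 3 = 6.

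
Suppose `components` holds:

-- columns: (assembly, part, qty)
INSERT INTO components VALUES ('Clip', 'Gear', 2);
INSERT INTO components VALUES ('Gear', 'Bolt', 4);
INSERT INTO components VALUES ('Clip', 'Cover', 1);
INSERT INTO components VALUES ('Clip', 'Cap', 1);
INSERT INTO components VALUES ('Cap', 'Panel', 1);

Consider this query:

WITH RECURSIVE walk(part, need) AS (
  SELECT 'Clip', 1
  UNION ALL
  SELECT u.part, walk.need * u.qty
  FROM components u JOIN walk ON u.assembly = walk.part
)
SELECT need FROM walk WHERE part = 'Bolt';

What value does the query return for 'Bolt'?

Base: (Clip, need=1).
Iteration 1: components of {Clip} -> Cap = 1*1 = 1, Cover = 1*1 = 1, Gear = 1*2 = 2.
Iteration 2: components of {Cap,Cover,Gear} -> Bolt = 2*4 = 8, Panel = 1*1 = 1.
Iteration 3: no further components; recursion stops.

8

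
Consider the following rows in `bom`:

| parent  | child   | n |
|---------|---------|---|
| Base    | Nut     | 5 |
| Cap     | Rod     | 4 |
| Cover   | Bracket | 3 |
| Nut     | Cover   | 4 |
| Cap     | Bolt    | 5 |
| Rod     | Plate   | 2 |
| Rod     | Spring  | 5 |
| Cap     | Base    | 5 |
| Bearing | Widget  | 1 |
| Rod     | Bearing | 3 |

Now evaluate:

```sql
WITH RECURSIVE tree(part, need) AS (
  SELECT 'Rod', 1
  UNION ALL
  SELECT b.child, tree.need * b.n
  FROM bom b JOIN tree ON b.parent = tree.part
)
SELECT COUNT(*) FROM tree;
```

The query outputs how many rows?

Base: (Rod, need=1).
Iteration 1: components of {Rod} -> Bearing = 1*3 = 3, Plate = 1*2 = 2, Spring = 1*5 = 5.
Iteration 2: components of {Bearing,Plate,Spring} -> Widget = 3*1 = 3.
Iteration 3: no further components; recursion stops.
Total rows emitted: 5.

5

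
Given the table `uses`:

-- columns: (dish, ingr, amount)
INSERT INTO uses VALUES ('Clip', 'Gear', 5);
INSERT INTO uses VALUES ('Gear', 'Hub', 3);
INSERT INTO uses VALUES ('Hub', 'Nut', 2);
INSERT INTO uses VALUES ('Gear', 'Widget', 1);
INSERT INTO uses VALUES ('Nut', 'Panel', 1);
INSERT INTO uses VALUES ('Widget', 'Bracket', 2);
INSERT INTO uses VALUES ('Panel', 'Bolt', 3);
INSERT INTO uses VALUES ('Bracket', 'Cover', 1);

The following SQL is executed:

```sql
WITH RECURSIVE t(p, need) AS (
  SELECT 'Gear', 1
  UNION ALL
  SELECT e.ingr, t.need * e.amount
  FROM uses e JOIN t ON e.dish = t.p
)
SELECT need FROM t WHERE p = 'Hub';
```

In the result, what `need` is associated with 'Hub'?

3

Base: (Gear, need=1).
Iteration 1: components of {Gear} -> Hub = 1*3 = 3, Widget = 1*1 = 1.
Iteration 2: components of {Hub,Widget} -> Bracket = 1*2 = 2, Nut = 3*2 = 6.
Iteration 3: components of {Bracket,Nut} -> Cover = 2*1 = 2, Panel = 6*1 = 6.
Iteration 4: components of {Cover,Panel} -> Bolt = 6*3 = 18.
Iteration 5: no further components; recursion stops.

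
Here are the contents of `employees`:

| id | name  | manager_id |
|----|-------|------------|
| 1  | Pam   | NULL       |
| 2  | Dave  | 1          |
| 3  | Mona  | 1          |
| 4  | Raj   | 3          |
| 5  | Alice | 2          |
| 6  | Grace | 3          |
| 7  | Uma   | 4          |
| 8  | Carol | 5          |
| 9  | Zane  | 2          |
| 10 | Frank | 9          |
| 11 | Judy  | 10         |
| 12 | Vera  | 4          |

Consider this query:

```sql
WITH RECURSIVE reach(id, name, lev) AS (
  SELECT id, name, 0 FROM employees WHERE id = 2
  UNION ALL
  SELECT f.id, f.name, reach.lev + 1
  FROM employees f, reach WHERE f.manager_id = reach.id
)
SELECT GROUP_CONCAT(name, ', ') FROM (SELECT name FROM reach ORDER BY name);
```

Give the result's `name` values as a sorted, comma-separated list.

Alice, Carol, Dave, Frank, Judy, Zane

Base: id=2 (Dave) at lev 0.
Iteration 1: rows with manager_id in {2} -> Alice (id 5, lev 1), Zane (id 9, lev 1).
Iteration 2: rows with manager_id in {5,9} -> Carol (id 8, lev 2), Frank (id 10, lev 2).
Iteration 3: rows with manager_id in {8,10} -> Judy (id 11, lev 3).
Iteration 4: no rows with manager_id in {11}; recursion stops.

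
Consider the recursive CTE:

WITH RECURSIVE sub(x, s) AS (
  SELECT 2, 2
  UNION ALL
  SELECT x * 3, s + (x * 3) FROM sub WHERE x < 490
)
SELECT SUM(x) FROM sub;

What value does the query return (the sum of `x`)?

2186

Base: x=2, s=2.
Iteration 1: 2 < 490 holds -> x = 2 * 3 = 6, s = 2 + 6 = 8.
Iteration 2: 6 < 490 holds -> x = 6 * 3 = 18, s = 8 + 18 = 26.
Iteration 3: 18 < 490 holds -> x = 18 * 3 = 54, s = 26 + 54 = 80.
Iteration 4: 54 < 490 holds -> x = 54 * 3 = 162, s = 80 + 162 = 242.
Iteration 5: 162 < 490 holds -> x = 162 * 3 = 486, s = 242 + 486 = 728.
Iteration 6: 486 < 490 holds -> x = 486 * 3 = 1458, s = 728 + 1458 = 2186.
Iteration 7: 1458 < 490 fails; recursion stops.
SUM(x) = 2 + 6 + 18 + 54 + 162 + 486 + 1458 = 2186.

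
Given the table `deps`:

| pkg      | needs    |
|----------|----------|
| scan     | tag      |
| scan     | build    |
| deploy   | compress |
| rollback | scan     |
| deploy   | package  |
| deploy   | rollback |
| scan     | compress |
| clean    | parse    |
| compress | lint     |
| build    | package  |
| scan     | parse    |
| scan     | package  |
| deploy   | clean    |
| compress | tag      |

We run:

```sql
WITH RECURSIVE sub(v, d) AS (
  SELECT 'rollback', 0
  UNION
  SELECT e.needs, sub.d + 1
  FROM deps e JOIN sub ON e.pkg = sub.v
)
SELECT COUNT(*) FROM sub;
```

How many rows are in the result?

10

Base: (rollback, d=0).
Iteration 1: edges from {rollback} -> (scan, d=1).
Iteration 2: edges from {scan} -> (build, d=2), (compress, d=2), (package, d=2), (parse, d=2), (tag, d=2).
Iteration 3: edges from {build,compress,package,parse,tag} -> (lint, d=3), (package, d=3), (tag, d=3).
Iteration 4: no outgoing edges from {lint,package,tag}; recursion stops.
Total rows emitted: 10.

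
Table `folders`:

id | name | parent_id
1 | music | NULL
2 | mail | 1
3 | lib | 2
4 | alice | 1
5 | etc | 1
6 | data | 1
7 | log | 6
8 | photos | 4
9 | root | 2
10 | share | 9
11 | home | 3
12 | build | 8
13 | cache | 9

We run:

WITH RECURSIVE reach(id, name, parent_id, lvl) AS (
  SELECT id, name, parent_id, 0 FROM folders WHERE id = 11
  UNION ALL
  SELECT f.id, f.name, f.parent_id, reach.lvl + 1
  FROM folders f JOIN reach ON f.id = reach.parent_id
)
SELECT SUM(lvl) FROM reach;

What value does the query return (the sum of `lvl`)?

Base: id=11 (home), parent_id=3, lvl 0.
Iteration 1: join on id=3 -> lib (id 3, parent_id=2, lvl 1).
Iteration 2: join on id=2 -> mail (id 2, parent_id=1, lvl 2).
Iteration 3: join on id=1 -> music (id 1, parent_id=NULL, lvl 3).
Iteration 4: parent_id is NULL; no match; recursion stops.
SUM(lvl) = 0 + 1 + 2 + 3 = 6.

6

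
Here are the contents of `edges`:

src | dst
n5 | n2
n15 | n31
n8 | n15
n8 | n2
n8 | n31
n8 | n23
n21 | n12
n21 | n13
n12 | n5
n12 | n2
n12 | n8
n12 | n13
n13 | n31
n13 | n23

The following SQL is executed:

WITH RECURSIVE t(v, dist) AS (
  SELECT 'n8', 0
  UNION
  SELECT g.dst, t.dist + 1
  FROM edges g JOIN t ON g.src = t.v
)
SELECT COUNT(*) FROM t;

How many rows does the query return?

6

Base: (n8, dist=0).
Iteration 1: edges from {n8} -> (n15, dist=1), (n2, dist=1), (n23, dist=1), (n31, dist=1).
Iteration 2: edges from {n15,n2,n23,n31} -> (n31, dist=2).
Iteration 3: no outgoing edges from {n31}; recursion stops.
Total rows emitted: 6.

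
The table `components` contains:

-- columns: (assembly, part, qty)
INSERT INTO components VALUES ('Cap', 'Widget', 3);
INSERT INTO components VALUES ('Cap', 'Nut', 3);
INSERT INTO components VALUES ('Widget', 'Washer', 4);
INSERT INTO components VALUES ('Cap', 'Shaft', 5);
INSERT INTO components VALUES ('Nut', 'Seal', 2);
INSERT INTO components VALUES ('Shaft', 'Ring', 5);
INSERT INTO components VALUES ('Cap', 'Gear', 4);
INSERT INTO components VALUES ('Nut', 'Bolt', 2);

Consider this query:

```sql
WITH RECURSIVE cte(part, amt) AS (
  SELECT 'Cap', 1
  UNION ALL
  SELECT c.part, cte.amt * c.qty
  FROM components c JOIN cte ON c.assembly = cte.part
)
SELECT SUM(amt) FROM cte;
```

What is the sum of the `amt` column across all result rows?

65

Base: (Cap, amt=1).
Iteration 1: components of {Cap} -> Gear = 1*4 = 4, Nut = 1*3 = 3, Shaft = 1*5 = 5, Widget = 1*3 = 3.
Iteration 2: components of {Gear,Nut,Shaft,Widget} -> Bolt = 3*2 = 6, Ring = 5*5 = 25, Seal = 3*2 = 6, Washer = 3*4 = 12.
Iteration 3: no further components; recursion stops.
SUM(amt) = 1 + 3 + 3 + 5 + 4 + 12 + 6 + 6 + 25 = 65.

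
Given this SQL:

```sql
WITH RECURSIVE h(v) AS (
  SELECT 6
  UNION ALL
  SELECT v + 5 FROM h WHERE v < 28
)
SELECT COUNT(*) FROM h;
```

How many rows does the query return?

6

Base: v=6.
Iteration 1: 6 < 28 holds -> v = 6 + 5 = 11.
Iteration 2: 11 < 28 holds -> v = 11 + 5 = 16.
Iteration 3: 16 < 28 holds -> v = 16 + 5 = 21.
Iteration 4: 21 < 28 holds -> v = 21 + 5 = 26.
Iteration 5: 26 < 28 holds -> v = 26 + 5 = 31.
Iteration 6: 31 < 28 fails; recursion stops.
Total rows emitted: 6.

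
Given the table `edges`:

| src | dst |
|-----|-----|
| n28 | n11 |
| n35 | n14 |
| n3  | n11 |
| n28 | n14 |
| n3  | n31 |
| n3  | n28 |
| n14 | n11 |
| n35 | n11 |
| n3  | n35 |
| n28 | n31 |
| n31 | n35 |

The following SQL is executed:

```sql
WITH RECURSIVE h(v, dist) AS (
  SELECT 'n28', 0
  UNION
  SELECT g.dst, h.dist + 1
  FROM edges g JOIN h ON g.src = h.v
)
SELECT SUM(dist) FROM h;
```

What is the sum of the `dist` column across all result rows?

Base: (n28, dist=0).
Iteration 1: edges from {n28} -> (n11, dist=1), (n14, dist=1), (n31, dist=1).
Iteration 2: edges from {n11,n14,n31} -> (n11, dist=2), (n35, dist=2).
Iteration 3: edges from {n11,n35} -> (n11, dist=3), (n14, dist=3).
Iteration 4: edges from {n11,n14} -> (n11, dist=4).
Iteration 5: no outgoing edges from {n11}; recursion stops.
SUM(dist) = 0 + 1 + 1 + 1 + 2 + 2 + 3 + 3 + 4 = 17.

17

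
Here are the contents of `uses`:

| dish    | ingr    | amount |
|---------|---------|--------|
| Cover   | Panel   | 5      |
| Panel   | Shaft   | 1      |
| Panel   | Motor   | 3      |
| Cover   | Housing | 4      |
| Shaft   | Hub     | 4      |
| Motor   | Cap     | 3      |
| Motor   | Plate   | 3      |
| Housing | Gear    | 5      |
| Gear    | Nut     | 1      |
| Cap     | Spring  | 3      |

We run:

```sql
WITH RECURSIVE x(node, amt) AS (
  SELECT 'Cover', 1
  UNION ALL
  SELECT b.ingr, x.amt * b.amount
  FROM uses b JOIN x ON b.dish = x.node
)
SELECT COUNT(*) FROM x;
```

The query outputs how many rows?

Base: (Cover, amt=1).
Iteration 1: components of {Cover} -> Housing = 1*4 = 4, Panel = 1*5 = 5.
Iteration 2: components of {Housing,Panel} -> Gear = 4*5 = 20, Motor = 5*3 = 15, Shaft = 5*1 = 5.
Iteration 3: components of {Gear,Motor,Shaft} -> Cap = 15*3 = 45, Hub = 5*4 = 20, Nut = 20*1 = 20, Plate = 15*3 = 45.
Iteration 4: components of {Cap,Hub,Nut,Plate} -> Spring = 45*3 = 135.
Iteration 5: no further components; recursion stops.
Total rows emitted: 11.

11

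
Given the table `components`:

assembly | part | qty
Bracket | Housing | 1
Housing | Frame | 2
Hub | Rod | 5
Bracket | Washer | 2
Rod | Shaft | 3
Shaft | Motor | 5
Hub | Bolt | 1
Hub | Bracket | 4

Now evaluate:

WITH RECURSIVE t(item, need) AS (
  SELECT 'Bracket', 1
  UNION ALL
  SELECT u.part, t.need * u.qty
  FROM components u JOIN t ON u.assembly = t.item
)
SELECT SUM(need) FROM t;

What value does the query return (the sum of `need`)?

Base: (Bracket, need=1).
Iteration 1: components of {Bracket} -> Housing = 1*1 = 1, Washer = 1*2 = 2.
Iteration 2: components of {Housing,Washer} -> Frame = 1*2 = 2.
Iteration 3: no further components; recursion stops.
SUM(need) = 1 + 1 + 2 + 2 = 6.

6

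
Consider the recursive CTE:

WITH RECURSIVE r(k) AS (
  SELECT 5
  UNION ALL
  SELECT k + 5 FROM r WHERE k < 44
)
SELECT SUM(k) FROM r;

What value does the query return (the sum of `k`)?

225

Base: k=5.
Iteration 1: 5 < 44 holds -> k = 5 + 5 = 10.
Iteration 2: 10 < 44 holds -> k = 10 + 5 = 15.
Iteration 3: 15 < 44 holds -> k = 15 + 5 = 20.
Iteration 4: 20 < 44 holds -> k = 20 + 5 = 25.
Iteration 5: 25 < 44 holds -> k = 25 + 5 = 30.
Iteration 6: 30 < 44 holds -> k = 30 + 5 = 35.
Iteration 7: 35 < 44 holds -> k = 35 + 5 = 40.
Iteration 8: 40 < 44 holds -> k = 40 + 5 = 45.
Iteration 9: 45 < 44 fails; recursion stops.
SUM(k) = 5 + 10 + 15 + 20 + 25 + 30 + 35 + 40 + 45 = 225.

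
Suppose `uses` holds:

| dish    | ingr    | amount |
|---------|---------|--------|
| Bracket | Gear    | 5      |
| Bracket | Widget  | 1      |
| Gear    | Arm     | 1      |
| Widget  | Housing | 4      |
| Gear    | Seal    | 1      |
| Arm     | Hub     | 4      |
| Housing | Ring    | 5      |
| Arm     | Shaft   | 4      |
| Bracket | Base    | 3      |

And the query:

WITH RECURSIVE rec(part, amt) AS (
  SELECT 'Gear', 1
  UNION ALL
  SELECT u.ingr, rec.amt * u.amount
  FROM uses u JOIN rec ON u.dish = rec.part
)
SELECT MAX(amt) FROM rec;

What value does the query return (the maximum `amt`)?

Base: (Gear, amt=1).
Iteration 1: components of {Gear} -> Arm = 1*1 = 1, Seal = 1*1 = 1.
Iteration 2: components of {Arm,Seal} -> Hub = 1*4 = 4, Shaft = 1*4 = 4.
Iteration 3: no further components; recursion stops.
amt values: 1, 1, 1, 4, 4; the maximum is 4.

4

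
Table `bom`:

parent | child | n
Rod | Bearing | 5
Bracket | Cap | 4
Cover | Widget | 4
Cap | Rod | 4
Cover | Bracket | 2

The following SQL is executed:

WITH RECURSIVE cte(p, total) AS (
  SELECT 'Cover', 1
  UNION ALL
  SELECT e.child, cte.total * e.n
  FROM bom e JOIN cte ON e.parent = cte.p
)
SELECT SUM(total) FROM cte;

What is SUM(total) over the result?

207

Base: (Cover, total=1).
Iteration 1: components of {Cover} -> Bracket = 1*2 = 2, Widget = 1*4 = 4.
Iteration 2: components of {Bracket,Widget} -> Cap = 2*4 = 8.
Iteration 3: components of {Cap} -> Rod = 8*4 = 32.
Iteration 4: components of {Rod} -> Bearing = 32*5 = 160.
Iteration 5: no further components; recursion stops.
SUM(total) = 1 + 2 + 4 + 8 + 32 + 160 = 207.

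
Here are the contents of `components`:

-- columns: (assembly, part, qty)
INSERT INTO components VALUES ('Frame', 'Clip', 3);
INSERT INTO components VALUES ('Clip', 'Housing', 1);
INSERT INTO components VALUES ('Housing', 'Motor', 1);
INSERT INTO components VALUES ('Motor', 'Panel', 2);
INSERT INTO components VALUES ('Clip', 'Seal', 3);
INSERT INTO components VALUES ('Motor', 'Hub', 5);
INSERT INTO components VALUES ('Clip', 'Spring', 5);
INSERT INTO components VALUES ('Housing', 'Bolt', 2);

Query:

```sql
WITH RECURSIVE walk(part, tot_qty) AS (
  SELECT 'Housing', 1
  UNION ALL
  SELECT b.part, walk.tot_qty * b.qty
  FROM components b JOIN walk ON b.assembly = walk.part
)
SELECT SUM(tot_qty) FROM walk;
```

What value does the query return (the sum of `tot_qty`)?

Base: (Housing, tot_qty=1).
Iteration 1: components of {Housing} -> Bolt = 1*2 = 2, Motor = 1*1 = 1.
Iteration 2: components of {Bolt,Motor} -> Hub = 1*5 = 5, Panel = 1*2 = 2.
Iteration 3: no further components; recursion stops.
SUM(tot_qty) = 1 + 1 + 2 + 2 + 5 = 11.

11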